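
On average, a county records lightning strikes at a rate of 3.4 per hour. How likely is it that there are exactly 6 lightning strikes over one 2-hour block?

0.1529

Over the interval, μ = 3.4 × 2 = 6.8 (a 2-hour block = 2 hours).
P(N = 6) = e^(−μ) μ^6/6! = e^(−6.8) · 6.8^6/720 ≈ 0.1529.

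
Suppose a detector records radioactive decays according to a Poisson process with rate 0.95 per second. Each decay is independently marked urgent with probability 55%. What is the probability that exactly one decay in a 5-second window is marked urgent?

0.1916

Thinning: the decays that are marked urgent themselves form a Poisson process with rate 0.55 × 0.95 = 0.5225 per second.
Over the interval, μ = 0.5225 × 5 = 2.6125 (a 5-second window = 5 seconds).
P(N = 1) = e^(−2.6125) · 2.6125^1/1! ≈ 0.1916.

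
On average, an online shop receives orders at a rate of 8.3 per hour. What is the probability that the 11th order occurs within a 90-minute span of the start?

Over the interval, μ = 8.3 × 1.5 = 12.45 (a 90-minute span = 1.5 hours).
The 11th arrival falls in the interval iff at least 11 events occur there: P(S_11 ≤ t) = P(N ≥ 11) = 1 − P(N ≤ 10) ≈ 0.6981.

0.6981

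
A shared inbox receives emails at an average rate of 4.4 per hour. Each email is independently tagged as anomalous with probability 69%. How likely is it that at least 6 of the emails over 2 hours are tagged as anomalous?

0.5658

Thinning: the emails that are tagged as anomalous themselves form a Poisson process with rate 0.69 × 4.4 = 3.036 per hour.
Over the interval, μ = 3.036 × 2 = 6.072 (2 hours).
P(N ≥ 6) = 1 − P(N ≤ 5) ≈ 0.5658.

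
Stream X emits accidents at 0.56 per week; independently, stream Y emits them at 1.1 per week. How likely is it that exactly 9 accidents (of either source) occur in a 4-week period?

0.0904

Independent Poisson processes superpose: combined rate λ = 0.56 + 1.1 = 1.66 per week.
Over the interval, μ = 1.66 × 4 = 6.64 (a 4-week period = 4 weeks).
P(N = 9) = e^(−6.64) · 6.64^9/9! ≈ 0.0904.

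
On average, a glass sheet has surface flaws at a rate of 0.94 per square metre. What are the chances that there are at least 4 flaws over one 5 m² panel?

Over the interval, μ = 0.94 × 5 = 4.7 (a 5 m² panel = 5 square metres).
P(N ≥ 4) = 1 − P(N ≤ 3) = 1 − Σ_{j=0}^{3} e^(−μ) μ^j/j! ≈ 0.6903.

0.6903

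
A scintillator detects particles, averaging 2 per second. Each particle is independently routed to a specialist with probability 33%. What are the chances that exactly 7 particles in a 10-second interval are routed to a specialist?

Thinning: the particles that are routed to a specialist themselves form a Poisson process with rate 0.33 × 2 = 0.66 per second.
Over the interval, μ = 0.66 × 10 = 6.6 (a 10-second interval = 10 seconds).
P(N = 7) = e^(−6.6) · 6.6^7/7! ≈ 0.1472.

0.1472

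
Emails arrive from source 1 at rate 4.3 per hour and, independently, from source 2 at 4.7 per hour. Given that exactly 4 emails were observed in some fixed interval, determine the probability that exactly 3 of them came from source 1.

0.2278

Given the total, each event is independently from source 1 with probability p = λ_1/(λ_1+λ_2) = 4.3/9 ≈ 0.4778.
So K ~ Binomial(4, 4.3/9): P(K = 3) = C(4,3) · (4.3/9)^3 · (4.7/9)^1 ≈ 0.2278.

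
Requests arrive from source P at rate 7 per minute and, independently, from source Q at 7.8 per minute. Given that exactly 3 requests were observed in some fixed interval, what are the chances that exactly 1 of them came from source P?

Given the total, each event is independently from source P with probability p = λ_P/(λ_P+λ_Q) = 7/14.8 ≈ 0.4730.
So K ~ Binomial(3, 7/14.8): P(K = 1) = C(3,1) · (7/14.8)^1 · (7.8/14.8)^2 ≈ 0.3941.

0.3941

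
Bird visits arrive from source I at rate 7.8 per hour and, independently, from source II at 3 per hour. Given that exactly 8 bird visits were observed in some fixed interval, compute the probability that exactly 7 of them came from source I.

0.2278

Given the total, each event is independently from source I with probability p = λ_I/(λ_I+λ_II) = 7.8/10.8 ≈ 0.7222.
So K ~ Binomial(8, 7.8/10.8): P(K = 7) = C(8,7) · (7.8/10.8)^7 · (3/10.8)^1 ≈ 0.2278.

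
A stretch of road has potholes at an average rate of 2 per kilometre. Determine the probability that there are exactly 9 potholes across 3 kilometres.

Over the interval, μ = 2 × 3 = 6 (3 kilometres).
P(N = 9) = e^(−μ) μ^9/9! = e^(−6) · 6^9/362880 ≈ 0.0688.

0.0688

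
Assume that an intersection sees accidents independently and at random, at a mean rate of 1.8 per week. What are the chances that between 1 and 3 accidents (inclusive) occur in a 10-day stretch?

0.6658

Over the interval, μ = 1.8 × 10/7 ≈ 2.57143 (a 10-day stretch = 10/7 weeks).
P(1 ≤ N ≤ 3) = Σ_{j=1}^{3} e^(−2.57143) · 2.57143^j/j! ≈ 0.6658.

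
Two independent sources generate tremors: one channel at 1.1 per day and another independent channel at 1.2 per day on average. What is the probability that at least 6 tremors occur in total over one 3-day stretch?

0.6863

Independent Poisson processes superpose: combined rate λ = 1.1 + 1.2 = 2.3 per day.
Over the interval, μ = 2.3 × 3 = 6.9 (a 3-day stretch = 3 days).
P(N ≥ 6) = 1 − P(N ≤ 5) ≈ 0.6863.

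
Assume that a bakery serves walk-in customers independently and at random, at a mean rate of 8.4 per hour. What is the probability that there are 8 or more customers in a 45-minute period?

0.2983

Over the interval, μ = 8.4 × 0.75 = 6.3 (a 45-minute period = 0.75 hours).
P(N ≥ 8) = 1 − P(N ≤ 7) = 1 − Σ_{j=0}^{7} e^(−μ) μ^j/j! ≈ 0.2983.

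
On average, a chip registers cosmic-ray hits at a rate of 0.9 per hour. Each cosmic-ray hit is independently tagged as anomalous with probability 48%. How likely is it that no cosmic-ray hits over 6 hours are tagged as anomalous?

0.0749

Thinning: the cosmic-ray hits that are tagged as anomalous themselves form a Poisson process with rate 0.48 × 0.9 = 0.432 per hour.
Over the interval, μ = 0.432 × 6 = 2.592 (6 hours).
P(N = 0) = e^(−2.592) · 2.592^0/0! ≈ 0.0749.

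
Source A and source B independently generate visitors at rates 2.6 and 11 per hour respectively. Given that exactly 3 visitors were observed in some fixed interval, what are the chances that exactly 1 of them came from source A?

Given the total, each event is independently from source A with probability p = λ_A/(λ_A+λ_B) = 2.6/13.6 ≈ 0.1912.
So K ~ Binomial(3, 2.6/13.6): P(K = 1) = C(3,1) · (2.6/13.6)^1 · (11/13.6)^2 ≈ 0.3752.

0.3752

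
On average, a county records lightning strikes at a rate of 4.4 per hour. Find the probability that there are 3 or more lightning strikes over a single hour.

0.8149

With mean μ = 4.4 per hour,
P(N ≥ 3) = 1 − P(N ≤ 2) = 1 − Σ_{j=0}^{2} e^(−μ) μ^j/j! ≈ 0.8149.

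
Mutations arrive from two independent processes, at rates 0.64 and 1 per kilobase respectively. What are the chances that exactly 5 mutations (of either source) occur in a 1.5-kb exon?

0.0641

Independent Poisson processes superpose: combined rate λ = 0.64 + 1 = 1.64 per kilobase.
Over the interval, μ = 1.64 × 1.5 = 2.46 (a 1.5-kb exon = 1.5 kilobases).
P(N = 5) = e^(−2.46) · 2.46^5/5! ≈ 0.0641.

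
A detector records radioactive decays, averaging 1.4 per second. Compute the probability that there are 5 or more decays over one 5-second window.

Over the interval, μ = 1.4 × 5 = 7 (a 5-second window = 5 seconds).
P(N ≥ 5) = 1 − P(N ≤ 4) = 1 − Σ_{j=0}^{4} e^(−μ) μ^j/j! ≈ 0.8270.

0.8270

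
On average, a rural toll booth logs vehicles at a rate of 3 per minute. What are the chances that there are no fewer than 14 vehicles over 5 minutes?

Over the interval, μ = 3 × 5 = 15 (5 minutes).
P(N ≥ 14) = 1 − P(N ≤ 13) = 1 − Σ_{j=0}^{13} e^(−μ) μ^j/j! ≈ 0.6368.

0.6368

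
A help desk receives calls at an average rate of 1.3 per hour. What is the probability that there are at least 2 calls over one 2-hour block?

Over the interval, μ = 1.3 × 2 = 2.6 (a 2-hour block = 2 hours).
P(N ≥ 2) = 1 − P(N ≤ 1) = 1 − Σ_{j=0}^{1} e^(−μ) μ^j/j! ≈ 0.7326.

0.7326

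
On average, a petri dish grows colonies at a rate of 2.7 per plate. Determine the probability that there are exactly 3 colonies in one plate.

With mean μ = 2.7 per plate,
P(N = 3) = e^(−μ) μ^3/3! = e^(−2.7) · 2.7^3/6 ≈ 0.2205.

0.2205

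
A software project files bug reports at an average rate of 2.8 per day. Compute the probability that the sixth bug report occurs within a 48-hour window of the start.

0.4881

Over the interval, μ = 2.8 × 2 = 5.6 (a 48-hour window = 2 days).
The sixth arrival falls in the interval iff at least 6 events occur there: P(S_6 ≤ t) = P(N ≥ 6) = 1 − P(N ≤ 5) ≈ 0.4881.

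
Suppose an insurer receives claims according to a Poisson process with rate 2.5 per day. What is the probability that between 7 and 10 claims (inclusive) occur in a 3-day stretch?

0.4841

Over the interval, μ = 2.5 × 3 = 7.5 (a 3-day stretch = 3 days).
P(7 ≤ N ≤ 10) = Σ_{j=7}^{10} e^(−7.5) · 7.5^j/j! ≈ 0.4841.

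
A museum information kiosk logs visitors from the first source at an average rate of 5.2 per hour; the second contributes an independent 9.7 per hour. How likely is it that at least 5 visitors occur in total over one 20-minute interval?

0.5536

Independent Poisson processes superpose: combined rate λ = 5.2 + 9.7 = 14.9 per hour.
Over the interval, μ = 14.9 × 1/3 ≈ 4.96667 (a 20-minute interval = 1/3 hours).
P(N ≥ 5) = 1 − P(N ≤ 4) ≈ 0.5536.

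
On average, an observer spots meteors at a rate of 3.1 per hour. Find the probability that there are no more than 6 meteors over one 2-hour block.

0.5742

Over the interval, μ = 3.1 × 2 = 6.2 (a 2-hour block = 2 hours).
P(N ≤ 6) = Σ_{j=0}^{6} e^(−μ) μ^j/j! ≈ 0.5742.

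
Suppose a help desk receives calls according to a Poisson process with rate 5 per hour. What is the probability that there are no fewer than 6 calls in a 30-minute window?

0.0420

Over the interval, μ = 5 × 0.5 = 2.5 (a 30-minute window = 0.5 hours).
P(N ≥ 6) = 1 − P(N ≤ 5) = 1 − Σ_{j=0}^{5} e^(−μ) μ^j/j! ≈ 0.0420.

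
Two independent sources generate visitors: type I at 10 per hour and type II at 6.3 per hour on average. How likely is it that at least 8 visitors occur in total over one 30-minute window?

0.5678

Independent Poisson processes superpose: combined rate λ = 10 + 6.3 = 16.3 per hour.
Over the interval, μ = 16.3 × 0.5 = 8.15 (a 30-minute window = 0.5 hours).
P(N ≥ 8) = 1 − P(N ≤ 7) ≈ 0.5678.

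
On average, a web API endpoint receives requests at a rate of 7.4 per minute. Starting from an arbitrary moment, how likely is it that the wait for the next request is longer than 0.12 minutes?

0.4115

The wait for the next event is exponential with rate λ = 7.4 per minute.
P(T > 0.12) = e^(−λt) = e^(−7.4 × 0.12) = e^(−0.888) ≈ 0.4115.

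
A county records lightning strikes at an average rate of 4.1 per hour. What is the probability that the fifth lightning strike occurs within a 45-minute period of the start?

0.1975

Over the interval, μ = 4.1 × 0.75 = 3.075 (a 45-minute period = 0.75 hours).
The fifth arrival falls in the interval iff at least 5 events occur there: P(S_5 ≤ t) = P(N ≥ 5) = 1 − P(N ≤ 4) ≈ 0.1975.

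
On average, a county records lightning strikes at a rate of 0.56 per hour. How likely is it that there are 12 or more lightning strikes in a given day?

0.6899

Over the interval, μ = 0.56 × 24 = 13.44 (a day = 24 hours).
P(N ≥ 12) = 1 − P(N ≤ 11) = 1 − Σ_{j=0}^{11} e^(−μ) μ^j/j! ≈ 0.6899.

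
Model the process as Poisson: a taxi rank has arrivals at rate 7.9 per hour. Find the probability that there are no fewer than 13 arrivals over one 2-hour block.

Over the interval, μ = 7.9 × 2 = 15.8 (a 2-hour block = 2 hours).
P(N ≥ 13) = 1 − P(N ≤ 12) = 1 − Σ_{j=0}^{12} e^(−μ) μ^j/j! ≈ 0.7933.

0.7933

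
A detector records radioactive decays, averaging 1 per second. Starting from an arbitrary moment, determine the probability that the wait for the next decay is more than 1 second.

The wait for the next event is exponential with rate λ = 1 per second.
P(T > 1) = e^(−λt) = e^(−1 × 1) = e^(−1) ≈ 0.3679.

0.3679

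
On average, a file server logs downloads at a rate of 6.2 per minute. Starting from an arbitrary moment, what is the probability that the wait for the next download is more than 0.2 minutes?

0.2894

The wait for the next event is exponential with rate λ = 6.2 per minute.
P(T > 0.2) = e^(−λt) = e^(−6.2 × 0.2) = e^(−1.24) ≈ 0.2894.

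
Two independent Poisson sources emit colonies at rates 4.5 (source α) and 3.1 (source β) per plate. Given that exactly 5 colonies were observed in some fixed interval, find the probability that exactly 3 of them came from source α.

0.3454

Given the total, each event is independently from source α with probability p = λ_α/(λ_α+λ_β) = 4.5/7.6 ≈ 0.5921.
So K ~ Binomial(5, 4.5/7.6): P(K = 3) = C(5,3) · (4.5/7.6)^3 · (3.1/7.6)^2 ≈ 0.3454.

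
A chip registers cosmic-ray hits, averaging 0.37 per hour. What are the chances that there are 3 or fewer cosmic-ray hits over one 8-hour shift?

0.6562

Over the interval, μ = 0.37 × 8 = 2.96 (an 8-hour shift = 8 hours).
P(N ≤ 3) = Σ_{j=0}^{3} e^(−μ) μ^j/j! ≈ 0.6562.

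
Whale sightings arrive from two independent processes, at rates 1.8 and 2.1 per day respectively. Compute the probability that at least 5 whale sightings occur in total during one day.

0.3516

Independent Poisson processes superpose: combined rate λ = 1.8 + 2.1 = 3.9 per day.
So μ = 3.9.
P(N ≥ 5) = 1 − P(N ≤ 4) ≈ 0.3516.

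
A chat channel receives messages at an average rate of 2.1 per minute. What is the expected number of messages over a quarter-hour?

E[N] = λt = 2.1 × 15 = 31.5 (a quarter-hour = 15 minutes).

31.5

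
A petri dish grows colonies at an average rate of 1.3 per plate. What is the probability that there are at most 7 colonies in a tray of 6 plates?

Over the interval, μ = 1.3 × 6 = 7.8 (a tray of 6 plates = 6 plates).
P(N ≤ 7) = Σ_{j=0}^{7} e^(−μ) μ^j/j! ≈ 0.4812.

0.4812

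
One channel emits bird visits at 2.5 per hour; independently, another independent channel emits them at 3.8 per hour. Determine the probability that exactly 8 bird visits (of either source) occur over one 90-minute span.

0.1241

Independent Poisson processes superpose: combined rate λ = 2.5 + 3.8 = 6.3 per hour.
Over the interval, μ = 6.3 × 1.5 = 9.45 (a 90-minute span = 1.5 hours).
P(N = 8) = e^(−9.45) · 9.45^8/8! ≈ 0.1241.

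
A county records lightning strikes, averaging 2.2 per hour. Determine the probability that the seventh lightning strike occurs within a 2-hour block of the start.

Over the interval, μ = 2.2 × 2 = 4.4 (a 2-hour block = 2 hours).
The seventh arrival falls in the interval iff at least 7 events occur there: P(S_7 ≤ t) = P(N ≥ 7) = 1 − P(N ≤ 6) ≈ 0.1564.

0.1564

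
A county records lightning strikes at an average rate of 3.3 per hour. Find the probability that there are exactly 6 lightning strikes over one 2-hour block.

0.1562

Over the interval, μ = 3.3 × 2 = 6.6 (a 2-hour block = 2 hours).
P(N = 6) = e^(−μ) μ^6/6! = e^(−6.6) · 6.6^6/720 ≈ 0.1562.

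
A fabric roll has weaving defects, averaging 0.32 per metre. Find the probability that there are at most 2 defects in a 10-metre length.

0.3799

Over the interval, μ = 0.32 × 10 = 3.2 (a 10-metre length = 10 metres).
P(N ≤ 2) = Σ_{j=0}^{2} e^(−μ) μ^j/j! ≈ 0.3799.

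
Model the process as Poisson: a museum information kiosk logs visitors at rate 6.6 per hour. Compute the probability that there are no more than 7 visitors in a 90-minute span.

0.2294

Over the interval, μ = 6.6 × 1.5 = 9.9 (a 90-minute span = 1.5 hours).
P(N ≤ 7) = Σ_{j=0}^{7} e^(−μ) μ^j/j! ≈ 0.2294.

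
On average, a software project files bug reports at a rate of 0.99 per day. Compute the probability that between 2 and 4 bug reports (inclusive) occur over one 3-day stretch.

0.6166

Over the interval, μ = 0.99 × 3 = 2.97 (a 3-day stretch = 3 days).
P(2 ≤ N ≤ 4) = Σ_{j=2}^{4} e^(−2.97) · 2.97^j/j! ≈ 0.6166.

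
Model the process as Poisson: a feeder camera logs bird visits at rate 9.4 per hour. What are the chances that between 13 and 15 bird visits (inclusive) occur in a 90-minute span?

0.3107

Over the interval, μ = 9.4 × 1.5 = 14.1 (a 90-minute span = 1.5 hours).
P(13 ≤ N ≤ 15) = Σ_{j=13}^{15} e^(−14.1) · 14.1^j/j! ≈ 0.3107.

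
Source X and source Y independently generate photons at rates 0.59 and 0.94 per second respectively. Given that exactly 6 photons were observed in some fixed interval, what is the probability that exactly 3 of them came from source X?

0.2660

Given the total, each event is independently from source X with probability p = λ_X/(λ_X+λ_Y) = 0.59/1.53 ≈ 0.3856.
So K ~ Binomial(6, 0.59/1.53): P(K = 3) = C(6,3) · (0.59/1.53)^3 · (0.94/1.53)^3 ≈ 0.2660.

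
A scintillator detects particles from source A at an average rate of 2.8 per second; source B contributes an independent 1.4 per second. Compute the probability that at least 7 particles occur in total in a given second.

0.1325

Independent Poisson processes superpose: combined rate λ = 2.8 + 1.4 = 4.2 per second.
So μ = 4.2.
P(N ≥ 7) = 1 − P(N ≤ 6) ≈ 0.1325.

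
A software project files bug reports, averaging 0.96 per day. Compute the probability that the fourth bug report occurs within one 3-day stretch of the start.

0.3259

Over the interval, μ = 0.96 × 3 = 2.88 (a 3-day stretch = 3 days).
The fourth arrival falls in the interval iff at least 4 events occur there: P(S_4 ≤ t) = P(N ≥ 4) = 1 − P(N ≤ 3) ≈ 0.3259.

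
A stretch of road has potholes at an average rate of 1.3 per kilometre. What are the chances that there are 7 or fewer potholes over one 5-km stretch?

Over the interval, μ = 1.3 × 5 = 6.5 (a 5-km stretch = 5 kilometres).
P(N ≤ 7) = Σ_{j=0}^{7} e^(−μ) μ^j/j! ≈ 0.6728.

0.6728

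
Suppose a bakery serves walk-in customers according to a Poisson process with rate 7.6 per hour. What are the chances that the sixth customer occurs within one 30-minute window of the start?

Over the interval, μ = 7.6 × 0.5 = 3.8 (a 30-minute window = 0.5 hours).
The sixth arrival falls in the interval iff at least 6 events occur there: P(S_6 ≤ t) = P(N ≥ 6) = 1 − P(N ≤ 5) ≈ 0.1844.

0.1844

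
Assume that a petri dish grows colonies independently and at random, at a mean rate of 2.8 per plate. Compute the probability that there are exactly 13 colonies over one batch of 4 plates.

Over the interval, μ = 2.8 × 4 = 11.2 (a batch of 4 plates = 4 plates).
P(N = 13) = e^(−μ) μ^13/13! = e^(−11.2) · 11.2^13/6227020800 ≈ 0.0958.

0.0958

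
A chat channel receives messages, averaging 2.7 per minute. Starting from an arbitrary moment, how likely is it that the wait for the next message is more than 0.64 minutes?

0.1776

The wait for the next event is exponential with rate λ = 2.7 per minute.
P(T > 0.64) = e^(−λt) = e^(−2.7 × 0.64) = e^(−1.728) ≈ 0.1776.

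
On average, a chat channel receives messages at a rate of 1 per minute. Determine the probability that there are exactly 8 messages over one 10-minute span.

0.1126

Over the interval, μ = 1 × 10 = 10 (a 10-minute span = 10 minutes).
P(N = 8) = e^(−μ) μ^8/8! = e^(−10) · 10^8/40320 ≈ 0.1126.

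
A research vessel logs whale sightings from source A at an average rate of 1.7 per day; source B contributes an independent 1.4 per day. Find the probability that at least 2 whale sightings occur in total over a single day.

0.8153

Independent Poisson processes superpose: combined rate λ = 1.7 + 1.4 = 3.1 per day.
So μ = 3.1.
P(N ≥ 2) = 1 − P(N ≤ 1) ≈ 0.8153.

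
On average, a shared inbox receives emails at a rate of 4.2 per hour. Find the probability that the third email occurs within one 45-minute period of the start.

Over the interval, μ = 4.2 × 0.75 = 3.15 (a 45-minute period = 0.75 hours).
The third arrival falls in the interval iff at least 3 events occur there: P(S_3 ≤ t) = P(N ≥ 3) = 1 − P(N ≤ 2) ≈ 0.6096.

0.6096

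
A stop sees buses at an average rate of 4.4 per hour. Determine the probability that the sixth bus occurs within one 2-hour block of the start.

0.8716

Over the interval, μ = 4.4 × 2 = 8.8 (a 2-hour block = 2 hours).
The sixth arrival falls in the interval iff at least 6 events occur there: P(S_6 ≤ t) = P(N ≥ 6) = 1 − P(N ≤ 5) ≈ 0.8716.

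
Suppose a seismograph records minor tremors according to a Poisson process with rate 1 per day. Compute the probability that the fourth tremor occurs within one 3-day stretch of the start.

0.3528

Over the interval, μ = 1 × 3 = 3 (a 3-day stretch = 3 days).
The fourth arrival falls in the interval iff at least 4 events occur there: P(S_4 ≤ t) = P(N ≥ 4) = 1 − P(N ≤ 3) ≈ 0.3528.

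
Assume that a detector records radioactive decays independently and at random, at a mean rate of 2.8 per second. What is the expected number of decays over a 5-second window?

E[N] = λt = 2.8 × 5 = 14 (a 5-second window = 5 seconds).

14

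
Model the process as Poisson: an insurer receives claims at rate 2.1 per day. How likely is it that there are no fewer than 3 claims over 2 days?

Over the interval, μ = 2.1 × 2 = 4.2 (2 days).
P(N ≥ 3) = 1 − P(N ≤ 2) = 1 − Σ_{j=0}^{2} e^(−μ) μ^j/j! ≈ 0.7898.

0.7898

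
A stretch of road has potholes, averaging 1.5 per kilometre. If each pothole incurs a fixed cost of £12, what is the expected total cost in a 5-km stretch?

E[N] = 1.5 × 5 = 7.5 (a 5-km stretch = 5 kilometres); E[cost] = 7.5 × £12 = £90.

£90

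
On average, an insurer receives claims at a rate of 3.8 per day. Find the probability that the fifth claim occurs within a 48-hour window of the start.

0.8751

Over the interval, μ = 3.8 × 2 = 7.6 (a 48-hour window = 2 days).
The fifth arrival falls in the interval iff at least 5 events occur there: P(S_5 ≤ t) = P(N ≥ 5) = 1 − P(N ≤ 4) ≈ 0.8751.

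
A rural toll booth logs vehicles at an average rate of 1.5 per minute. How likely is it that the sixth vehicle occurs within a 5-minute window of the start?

0.7586

Over the interval, μ = 1.5 × 5 = 7.5 (a 5-minute window = 5 minutes).
The sixth arrival falls in the interval iff at least 6 events occur there: P(S_6 ≤ t) = P(N ≥ 6) = 1 − P(N ≤ 5) ≈ 0.7586.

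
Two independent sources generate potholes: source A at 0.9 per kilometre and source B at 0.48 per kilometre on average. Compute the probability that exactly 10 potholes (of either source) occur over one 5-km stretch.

Independent Poisson processes superpose: combined rate λ = 0.9 + 0.48 = 1.38 per kilometre.
Over the interval, μ = 1.38 × 5 = 6.9 (a 5-km stretch = 5 kilometres).
P(N = 10) = e^(−6.9) · 6.9^10/10! ≈ 0.0679.

0.0679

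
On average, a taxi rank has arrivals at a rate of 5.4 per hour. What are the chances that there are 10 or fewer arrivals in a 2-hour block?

0.4840

Over the interval, μ = 5.4 × 2 = 10.8 (a 2-hour block = 2 hours).
P(N ≤ 10) = Σ_{j=0}^{10} e^(−μ) μ^j/j! ≈ 0.4840.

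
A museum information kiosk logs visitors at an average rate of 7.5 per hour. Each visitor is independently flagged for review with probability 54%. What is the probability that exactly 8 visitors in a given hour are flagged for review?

Thinning: the visitors that are flagged for review themselves form a Poisson process with rate 0.54 × 7.5 = 4.05 per hour.
So μ = 4.05.
P(N = 8) = e^(−4.05) · 4.05^8/8! ≈ 0.0313.

0.0313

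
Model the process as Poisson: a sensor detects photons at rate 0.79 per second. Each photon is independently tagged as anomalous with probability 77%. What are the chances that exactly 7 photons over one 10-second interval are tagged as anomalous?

0.1395

Thinning: the photons that are tagged as anomalous themselves form a Poisson process with rate 0.77 × 0.79 = 0.6083 per second.
Over the interval, μ = 0.6083 × 10 = 6.083 (a 10-second interval = 10 seconds).
P(N = 7) = e^(−6.083) · 6.083^7/7! ≈ 0.1395.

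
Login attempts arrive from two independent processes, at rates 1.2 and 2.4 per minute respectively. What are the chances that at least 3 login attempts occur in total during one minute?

0.6973

Independent Poisson processes superpose: combined rate λ = 1.2 + 2.4 = 3.6 per minute.
So μ = 3.6.
P(N ≥ 3) = 1 − P(N ≤ 2) ≈ 0.6973.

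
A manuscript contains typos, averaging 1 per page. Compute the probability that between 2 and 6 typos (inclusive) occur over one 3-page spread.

Over the interval, μ = 1 × 3 = 3 (a 3-page spread = 3 pages).
P(2 ≤ N ≤ 6) = Σ_{j=2}^{6} e^(−3) · 3^j/j! ≈ 0.7673.

0.7673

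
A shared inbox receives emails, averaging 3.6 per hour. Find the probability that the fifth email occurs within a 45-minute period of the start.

0.1371

Over the interval, μ = 3.6 × 0.75 = 2.7 (a 45-minute period = 0.75 hours).
The fifth arrival falls in the interval iff at least 5 events occur there: P(S_5 ≤ t) = P(N ≥ 5) = 1 − P(N ≤ 4) ≈ 0.1371.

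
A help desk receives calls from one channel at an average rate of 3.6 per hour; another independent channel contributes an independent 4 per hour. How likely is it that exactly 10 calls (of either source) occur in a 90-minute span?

0.1144

Independent Poisson processes superpose: combined rate λ = 3.6 + 4 = 7.6 per hour.
Over the interval, μ = 7.6 × 1.5 = 11.4 (a 90-minute span = 1.5 hours).
P(N = 10) = e^(−11.4) · 11.4^10/10! ≈ 0.1144.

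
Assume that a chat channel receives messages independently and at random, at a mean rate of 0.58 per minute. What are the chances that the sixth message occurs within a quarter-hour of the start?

0.8648

Over the interval, μ = 0.58 × 15 = 8.7 (a quarter-hour = 15 minutes).
The sixth arrival falls in the interval iff at least 6 events occur there: P(S_6 ≤ t) = P(N ≥ 6) = 1 − P(N ≤ 5) ≈ 0.8648.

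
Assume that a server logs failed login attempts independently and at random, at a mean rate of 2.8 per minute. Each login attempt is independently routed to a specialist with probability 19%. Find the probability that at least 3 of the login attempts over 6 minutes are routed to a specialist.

Thinning: the login attempts that are routed to a specialist themselves form a Poisson process with rate 0.19 × 2.8 = 0.532 per minute.
Over the interval, μ = 0.532 × 6 = 3.192 (6 minutes).
P(N ≥ 3) = 1 − P(N ≤ 2) ≈ 0.6184.

0.6184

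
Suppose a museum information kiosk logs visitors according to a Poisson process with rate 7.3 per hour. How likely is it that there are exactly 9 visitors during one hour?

0.1096

With mean μ = 7.3 per hour,
P(N = 9) = e^(−μ) μ^9/9! = e^(−7.3) · 7.3^9/362880 ≈ 0.1096.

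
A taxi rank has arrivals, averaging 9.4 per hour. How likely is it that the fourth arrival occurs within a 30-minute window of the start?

Over the interval, μ = 9.4 × 0.5 = 4.7 (a 30-minute window = 0.5 hours).
The fourth arrival falls in the interval iff at least 4 events occur there: P(S_4 ≤ t) = P(N ≥ 4) = 1 − P(N ≤ 3) ≈ 0.6903.

0.6903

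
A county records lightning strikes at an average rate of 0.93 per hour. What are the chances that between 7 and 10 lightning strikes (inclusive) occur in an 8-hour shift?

Over the interval, μ = 0.93 × 8 = 7.44 (an 8-hour shift = 8 hours).
P(7 ≤ N ≤ 10) = Σ_{j=7}^{10} e^(−7.44) · 7.44^j/j! ≈ 0.4809.

0.4809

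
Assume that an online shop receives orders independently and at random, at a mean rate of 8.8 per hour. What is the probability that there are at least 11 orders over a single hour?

0.2706

With mean μ = 8.8 per hour,
P(N ≥ 11) = 1 − P(N ≤ 10) = 1 − Σ_{j=0}^{10} e^(−μ) μ^j/j! ≈ 0.2706.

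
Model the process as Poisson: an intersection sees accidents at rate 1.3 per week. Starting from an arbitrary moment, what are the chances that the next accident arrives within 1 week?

Inter-arrival times are exponential with rate λ = 1.3 per week.
P(T ≤ 1) = 1 − e^(−λt) = 1 − e^(−1.3 × 1) = 1 − e^(−1.3) ≈ 0.7275.

0.7275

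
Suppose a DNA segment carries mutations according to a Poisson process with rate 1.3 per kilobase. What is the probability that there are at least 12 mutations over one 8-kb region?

0.3495

Over the interval, μ = 1.3 × 8 = 10.4 (an 8-kb region = 8 kilobases).
P(N ≥ 12) = 1 − P(N ≤ 11) = 1 − Σ_{j=0}^{11} e^(−μ) μ^j/j! ≈ 0.3495.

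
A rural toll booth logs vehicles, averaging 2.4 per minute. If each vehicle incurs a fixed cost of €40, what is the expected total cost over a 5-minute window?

€480

E[N] = 2.4 × 5 = 12 (a 5-minute window = 5 minutes); E[cost] = 12 × €40 = €480.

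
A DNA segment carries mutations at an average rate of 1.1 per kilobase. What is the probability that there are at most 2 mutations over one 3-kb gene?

Over the interval, μ = 1.1 × 3 = 3.3 (a 3-kb gene = 3 kilobases).
P(N ≤ 2) = Σ_{j=0}^{2} e^(−μ) μ^j/j! ≈ 0.3594.

0.3594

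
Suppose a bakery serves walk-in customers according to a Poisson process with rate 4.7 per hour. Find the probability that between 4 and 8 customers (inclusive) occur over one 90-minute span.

Over the interval, μ = 4.7 × 1.5 = 7.05 (a 90-minute span = 1.5 hours).
P(4 ≤ N ≤ 8) = Σ_{j=4}^{8} e^(−7.05) · 7.05^j/j! ≈ 0.6434.

0.6434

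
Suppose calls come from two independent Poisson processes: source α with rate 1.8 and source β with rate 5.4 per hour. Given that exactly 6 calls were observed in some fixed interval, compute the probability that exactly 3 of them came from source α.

Given the total, each event is independently from source α with probability p = λ_α/(λ_α+λ_β) = 1.8/7.2 = 0.2500.
So K ~ Binomial(6, 1.8/7.2): P(K = 3) = C(6,3) · (1.8/7.2)^3 · (5.4/7.2)^3 ≈ 0.1318.

0.1318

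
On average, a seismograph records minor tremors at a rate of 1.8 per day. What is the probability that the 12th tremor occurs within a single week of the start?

0.6050

Over the interval, μ = 1.8 × 7 = 12.6 (a week = 7 days).
The 12th arrival falls in the interval iff at least 12 events occur there: P(S_12 ≤ t) = P(N ≥ 12) = 1 − P(N ≤ 11) ≈ 0.6050.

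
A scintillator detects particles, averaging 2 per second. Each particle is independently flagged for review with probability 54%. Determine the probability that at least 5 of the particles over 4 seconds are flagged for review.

0.4334

Thinning: the particles that are flagged for review themselves form a Poisson process with rate 0.54 × 2 = 1.08 per second.
Over the interval, μ = 1.08 × 4 = 4.32 (4 seconds).
P(N ≥ 5) = 1 − P(N ≤ 4) ≈ 0.4334.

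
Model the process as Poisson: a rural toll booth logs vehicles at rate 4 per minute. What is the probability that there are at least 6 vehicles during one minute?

With mean μ = 4 per minute,
P(N ≥ 6) = 1 − P(N ≤ 5) = 1 − Σ_{j=0}^{5} e^(−μ) μ^j/j! ≈ 0.2149.

0.2149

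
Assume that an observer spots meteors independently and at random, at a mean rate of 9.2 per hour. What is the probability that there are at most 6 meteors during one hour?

0.1892

With mean μ = 9.2 per hour,
P(N ≤ 6) = Σ_{j=0}^{6} e^(−μ) μ^j/j! ≈ 0.1892.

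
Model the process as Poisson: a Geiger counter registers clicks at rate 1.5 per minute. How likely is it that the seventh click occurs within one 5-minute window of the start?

Over the interval, μ = 1.5 × 5 = 7.5 (a 5-minute window = 5 minutes).
The seventh arrival falls in the interval iff at least 7 events occur there: P(S_7 ≤ t) = P(N ≥ 7) = 1 − P(N ≤ 6) ≈ 0.6218.

0.6218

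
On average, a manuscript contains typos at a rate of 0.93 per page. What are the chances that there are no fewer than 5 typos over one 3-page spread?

0.1508

Over the interval, μ = 0.93 × 3 = 2.79 (a 3-page spread = 3 pages).
P(N ≥ 5) = 1 − P(N ≤ 4) = 1 − Σ_{j=0}^{4} e^(−μ) μ^j/j! ≈ 0.1508.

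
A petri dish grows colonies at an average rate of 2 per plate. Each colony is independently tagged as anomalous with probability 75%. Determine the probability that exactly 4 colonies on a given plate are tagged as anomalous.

Thinning: the colonies that are tagged as anomalous themselves form a Poisson process with rate 0.75 × 2 = 1.5 per plate.
So μ = 1.5.
P(N = 4) = e^(−1.5) · 1.5^4/4! ≈ 0.0471.

0.0471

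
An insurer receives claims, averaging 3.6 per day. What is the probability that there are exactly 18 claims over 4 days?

0.0617

Over the interval, μ = 3.6 × 4 = 14.4 (4 days).
P(N = 18) = e^(−μ) μ^18/18! = e^(−14.4) · 14.4^18/6402373705728000 ≈ 0.0617.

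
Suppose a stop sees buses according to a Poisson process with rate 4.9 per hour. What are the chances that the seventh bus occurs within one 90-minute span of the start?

Over the interval, μ = 4.9 × 1.5 = 7.35 (a 90-minute span = 1.5 hours).
The seventh arrival falls in the interval iff at least 7 events occur there: P(S_7 ≤ t) = P(N ≥ 7) = 1 − P(N ≤ 6) ≈ 0.6010.

0.6010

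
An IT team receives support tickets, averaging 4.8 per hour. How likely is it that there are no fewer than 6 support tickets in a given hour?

With mean μ = 4.8 per hour,
P(N ≥ 6) = 1 − P(N ≤ 5) = 1 − Σ_{j=0}^{5} e^(−μ) μ^j/j! ≈ 0.3490.

0.3490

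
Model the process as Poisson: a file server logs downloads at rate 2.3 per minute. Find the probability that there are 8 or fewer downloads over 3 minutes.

Over the interval, μ = 2.3 × 3 = 6.9 (3 minutes).
P(N ≤ 8) = Σ_{j=0}^{8} e^(−μ) μ^j/j! ≈ 0.7420.

0.7420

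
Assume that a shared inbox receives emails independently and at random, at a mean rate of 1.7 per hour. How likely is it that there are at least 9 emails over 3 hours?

0.0748

Over the interval, μ = 1.7 × 3 = 5.1 (3 hours).
P(N ≥ 9) = 1 − P(N ≤ 8) = 1 − Σ_{j=0}^{8} e^(−μ) μ^j/j! ≈ 0.0748.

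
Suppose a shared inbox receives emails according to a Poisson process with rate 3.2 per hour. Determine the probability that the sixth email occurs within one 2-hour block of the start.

0.6163

Over the interval, μ = 3.2 × 2 = 6.4 (a 2-hour block = 2 hours).
The sixth arrival falls in the interval iff at least 6 events occur there: P(S_6 ≤ t) = P(N ≥ 6) = 1 − P(N ≤ 5) ≈ 0.6163.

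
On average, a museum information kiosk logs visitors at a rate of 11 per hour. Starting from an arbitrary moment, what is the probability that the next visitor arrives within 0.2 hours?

0.8892

Inter-arrival times are exponential with rate λ = 11 per hour.
P(T ≤ 0.2) = 1 − e^(−λt) = 1 − e^(−11 × 0.2) = 1 − e^(−2.2) ≈ 0.8892.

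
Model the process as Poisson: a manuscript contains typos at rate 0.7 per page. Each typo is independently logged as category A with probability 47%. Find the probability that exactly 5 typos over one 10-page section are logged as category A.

0.1197

Thinning: the typos that are logged as category A themselves form a Poisson process with rate 0.47 × 0.7 = 0.329 per page.
Over the interval, μ = 0.329 × 10 = 3.29 (a 10-page section = 10 pages).
P(N = 5) = e^(−3.29) · 3.29^5/5! ≈ 0.1197.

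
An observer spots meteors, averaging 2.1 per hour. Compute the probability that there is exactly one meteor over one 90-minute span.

0.1350

Over the interval, μ = 2.1 × 1.5 = 3.15 (a 90-minute span = 1.5 hours).
P(N = 1) = e^(−μ) μ^1/1! = e^(−3.15) · 3.15^1/1 ≈ 0.1350.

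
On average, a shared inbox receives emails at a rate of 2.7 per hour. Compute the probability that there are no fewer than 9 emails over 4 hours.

0.7498

Over the interval, μ = 2.7 × 4 = 10.8 (4 hours).
P(N ≥ 9) = 1 − P(N ≤ 8) = 1 − Σ_{j=0}^{8} e^(−μ) μ^j/j! ≈ 0.7498.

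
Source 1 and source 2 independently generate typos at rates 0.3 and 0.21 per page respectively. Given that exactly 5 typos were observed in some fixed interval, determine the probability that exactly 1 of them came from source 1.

0.0846

Given the total, each event is independently from source 1 with probability p = λ_1/(λ_1+λ_2) = 0.3/0.51 ≈ 0.5882.
So K ~ Binomial(5, 0.3/0.51): P(K = 1) = C(5,1) · (0.3/0.51)^1 · (0.21/0.51)^4 ≈ 0.0846.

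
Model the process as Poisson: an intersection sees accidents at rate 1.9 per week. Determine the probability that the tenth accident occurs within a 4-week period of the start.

Over the interval, μ = 1.9 × 4 = 7.6 (a 4-week period = 4 weeks).
The tenth arrival falls in the interval iff at least 10 events occur there: P(S_10 ≤ t) = P(N ≥ 10) = 1 − P(N ≤ 9) ≈ 0.2351.

0.2351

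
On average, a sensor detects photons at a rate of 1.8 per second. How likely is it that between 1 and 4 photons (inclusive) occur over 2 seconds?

0.6791

Over the interval, μ = 1.8 × 2 = 3.6 (2 seconds).
P(1 ≤ N ≤ 4) = Σ_{j=1}^{4} e^(−3.6) · 3.6^j/j! ≈ 0.6791.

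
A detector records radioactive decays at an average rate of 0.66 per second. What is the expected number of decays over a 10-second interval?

E[N] = λt = 0.66 × 10 = 6.6 (a 10-second interval = 10 seconds).

6.6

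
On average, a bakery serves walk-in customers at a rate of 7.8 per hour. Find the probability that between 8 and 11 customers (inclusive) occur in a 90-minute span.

0.3928

Over the interval, μ = 7.8 × 1.5 = 11.7 (a 90-minute span = 1.5 hours).
P(8 ≤ N ≤ 11) = Σ_{j=8}^{11} e^(−11.7) · 11.7^j/j! ≈ 0.3928.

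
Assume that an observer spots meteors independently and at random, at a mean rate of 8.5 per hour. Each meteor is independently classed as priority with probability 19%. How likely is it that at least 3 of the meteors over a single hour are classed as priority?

Thinning: the meteors that are classed as priority themselves form a Poisson process with rate 0.19 × 8.5 = 1.615 per hour.
So μ = 1.615.
P(N ≥ 3) = 1 − P(N ≤ 2) ≈ 0.2205.

0.2205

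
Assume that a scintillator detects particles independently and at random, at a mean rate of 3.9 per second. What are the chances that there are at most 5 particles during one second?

0.8006

With mean μ = 3.9 per second,
P(N ≤ 5) = Σ_{j=0}^{5} e^(−μ) μ^j/j! ≈ 0.8006.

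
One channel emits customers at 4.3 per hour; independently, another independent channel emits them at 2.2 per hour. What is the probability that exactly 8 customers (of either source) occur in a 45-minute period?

0.0604

Independent Poisson processes superpose: combined rate λ = 4.3 + 2.2 = 6.5 per hour.
Over the interval, μ = 6.5 × 0.75 = 4.875 (a 45-minute period = 0.75 hours).
P(N = 8) = e^(−4.875) · 4.875^8/8! ≈ 0.0604.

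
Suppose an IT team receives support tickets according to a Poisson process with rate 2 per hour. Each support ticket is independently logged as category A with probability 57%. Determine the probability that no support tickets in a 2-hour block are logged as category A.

Thinning: the support tickets that are logged as category A themselves form a Poisson process with rate 0.57 × 2 = 1.14 per hour.
Over the interval, μ = 1.14 × 2 = 2.28 (a 2-hour block = 2 hours).
P(N = 0) = e^(−2.28) · 2.28^0/0! ≈ 0.1023.

0.1023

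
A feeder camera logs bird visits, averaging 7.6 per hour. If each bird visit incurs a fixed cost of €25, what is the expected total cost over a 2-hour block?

€380

E[N] = 7.6 × 2 = 15.2 (a 2-hour block = 2 hours); E[cost] = 15.2 × €25 = €380.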